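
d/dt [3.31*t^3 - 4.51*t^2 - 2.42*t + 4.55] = 9.93*t^2 - 9.02*t - 2.42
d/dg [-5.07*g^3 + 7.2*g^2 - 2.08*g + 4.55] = -15.21*g^2 + 14.4*g - 2.08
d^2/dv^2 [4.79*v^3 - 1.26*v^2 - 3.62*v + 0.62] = 28.74*v - 2.52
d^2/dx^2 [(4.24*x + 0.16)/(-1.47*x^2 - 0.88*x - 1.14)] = (-(2.94*x + 0.88)*(4.24*x + 0.16)*(5.88*x + 1.76) + (37.3968*x + 7.9328)*(1.47*x^2 + 0.88*x + 1.14))/(1.47*x^2 + 0.88*x + 1.14)^3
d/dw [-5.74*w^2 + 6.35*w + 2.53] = 6.35 - 11.48*w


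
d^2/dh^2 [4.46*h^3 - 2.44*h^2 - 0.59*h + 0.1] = 26.76*h - 4.88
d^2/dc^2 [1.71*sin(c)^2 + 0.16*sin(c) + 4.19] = -0.16*sin(c) + 3.42*cos(2*c)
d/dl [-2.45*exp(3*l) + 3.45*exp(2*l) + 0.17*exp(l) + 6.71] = (-7.35*exp(2*l) + 6.9*exp(l) + 0.17)*exp(l)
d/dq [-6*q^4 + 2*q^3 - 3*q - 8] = -24*q^3 + 6*q^2 - 3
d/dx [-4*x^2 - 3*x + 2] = -8*x - 3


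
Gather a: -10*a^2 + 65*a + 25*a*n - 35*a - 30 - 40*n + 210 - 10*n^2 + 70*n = -10*a^2 + a*(25*n + 30) - 10*n^2 + 30*n + 180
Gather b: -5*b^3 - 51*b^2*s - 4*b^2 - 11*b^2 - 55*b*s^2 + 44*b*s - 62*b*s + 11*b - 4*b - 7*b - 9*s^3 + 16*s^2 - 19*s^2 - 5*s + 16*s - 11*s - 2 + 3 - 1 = -5*b^3 + b^2*(-51*s - 15) + b*(-55*s^2 - 18*s) - 9*s^3 - 3*s^2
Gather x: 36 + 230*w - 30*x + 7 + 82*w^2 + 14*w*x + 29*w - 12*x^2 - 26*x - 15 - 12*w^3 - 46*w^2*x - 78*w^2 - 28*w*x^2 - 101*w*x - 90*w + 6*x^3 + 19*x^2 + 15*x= -12*w^3 + 4*w^2 + 169*w + 6*x^3 + x^2*(7 - 28*w) + x*(-46*w^2 - 87*w - 41) + 28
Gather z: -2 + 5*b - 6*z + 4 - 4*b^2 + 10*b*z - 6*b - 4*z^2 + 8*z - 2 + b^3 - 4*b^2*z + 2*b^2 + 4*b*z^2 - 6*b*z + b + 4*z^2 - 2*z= b^3 - 2*b^2 + 4*b*z^2 + z*(-4*b^2 + 4*b)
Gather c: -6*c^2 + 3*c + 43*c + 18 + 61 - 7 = -6*c^2 + 46*c + 72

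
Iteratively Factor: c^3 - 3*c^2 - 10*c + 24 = (c - 2)*(c^2 - c - 12) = (c - 4)*(c - 2)*(c + 3)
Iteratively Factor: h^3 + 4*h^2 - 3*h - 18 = (h + 3)*(h^2 + h - 6) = (h + 3)^2*(h - 2)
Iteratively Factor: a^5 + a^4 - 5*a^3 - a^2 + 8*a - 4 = (a + 2)*(a^4 - a^3 - 3*a^2 + 5*a - 2) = (a - 1)*(a + 2)*(a^3 - 3*a + 2) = (a - 1)*(a + 2)^2*(a^2 - 2*a + 1) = (a - 1)^2*(a + 2)^2*(a - 1)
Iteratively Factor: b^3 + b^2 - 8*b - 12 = (b - 3)*(b^2 + 4*b + 4) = (b - 3)*(b + 2)*(b + 2)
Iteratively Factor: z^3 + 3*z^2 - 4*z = (z + 4)*(z^2 - z) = z*(z + 4)*(z - 1)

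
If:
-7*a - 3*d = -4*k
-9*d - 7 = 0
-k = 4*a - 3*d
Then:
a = -7/23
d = -7/9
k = -77/69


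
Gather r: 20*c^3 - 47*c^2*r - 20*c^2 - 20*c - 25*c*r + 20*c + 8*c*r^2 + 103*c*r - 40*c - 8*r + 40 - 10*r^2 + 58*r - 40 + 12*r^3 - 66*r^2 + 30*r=20*c^3 - 20*c^2 - 40*c + 12*r^3 + r^2*(8*c - 76) + r*(-47*c^2 + 78*c + 80)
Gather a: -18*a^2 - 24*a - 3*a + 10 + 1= -18*a^2 - 27*a + 11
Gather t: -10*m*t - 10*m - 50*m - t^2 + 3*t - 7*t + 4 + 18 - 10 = -60*m - t^2 + t*(-10*m - 4) + 12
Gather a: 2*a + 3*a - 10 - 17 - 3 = 5*a - 30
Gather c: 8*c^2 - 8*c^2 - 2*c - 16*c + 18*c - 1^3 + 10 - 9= 0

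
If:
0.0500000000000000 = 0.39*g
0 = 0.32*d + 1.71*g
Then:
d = -0.69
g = 0.13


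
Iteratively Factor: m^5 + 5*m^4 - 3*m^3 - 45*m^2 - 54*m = (m)*(m^4 + 5*m^3 - 3*m^2 - 45*m - 54) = m*(m + 3)*(m^3 + 2*m^2 - 9*m - 18) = m*(m - 3)*(m + 3)*(m^2 + 5*m + 6) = m*(m - 3)*(m + 3)^2*(m + 2)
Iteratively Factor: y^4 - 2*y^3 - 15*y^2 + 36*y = (y + 4)*(y^3 - 6*y^2 + 9*y) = y*(y + 4)*(y^2 - 6*y + 9) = y*(y - 3)*(y + 4)*(y - 3)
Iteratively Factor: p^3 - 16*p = (p - 4)*(p^2 + 4*p) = (p - 4)*(p + 4)*(p)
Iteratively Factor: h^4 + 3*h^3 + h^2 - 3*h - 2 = (h + 1)*(h^3 + 2*h^2 - h - 2) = (h - 1)*(h + 1)*(h^2 + 3*h + 2) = (h - 1)*(h + 1)*(h + 2)*(h + 1)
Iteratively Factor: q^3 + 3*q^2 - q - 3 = (q - 1)*(q^2 + 4*q + 3) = (q - 1)*(q + 3)*(q + 1)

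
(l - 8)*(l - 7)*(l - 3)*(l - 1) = l^4 - 19*l^3 + 119*l^2 - 269*l + 168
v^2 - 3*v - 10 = (v - 5)*(v + 2)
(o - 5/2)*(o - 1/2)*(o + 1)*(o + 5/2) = o^4 + o^3/2 - 27*o^2/4 - 25*o/8 + 25/8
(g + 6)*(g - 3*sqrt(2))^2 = g^3 - 6*sqrt(2)*g^2 + 6*g^2 - 36*sqrt(2)*g + 18*g + 108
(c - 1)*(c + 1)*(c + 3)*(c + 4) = c^4 + 7*c^3 + 11*c^2 - 7*c - 12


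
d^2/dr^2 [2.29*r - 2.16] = 0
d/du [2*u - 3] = 2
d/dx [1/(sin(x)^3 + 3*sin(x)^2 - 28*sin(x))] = (-3*cos(x) - 6/tan(x) + 28*cos(x)/sin(x)^2)/((sin(x) - 4)^2*(sin(x) + 7)^2)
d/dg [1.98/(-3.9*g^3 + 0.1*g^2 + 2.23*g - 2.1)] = (23.166*g^2 - 0.396*g - 4.4154)/(3.9*g^3 - 0.1*g^2 - 2.23*g + 2.1)^2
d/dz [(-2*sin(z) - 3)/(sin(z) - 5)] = 13*cos(z)/(sin(z) - 5)^2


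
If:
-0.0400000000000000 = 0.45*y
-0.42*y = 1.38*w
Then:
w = 0.03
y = -0.09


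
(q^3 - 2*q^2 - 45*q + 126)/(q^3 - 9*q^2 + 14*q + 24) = (q^2 + 4*q - 21)/(q^2 - 3*q - 4)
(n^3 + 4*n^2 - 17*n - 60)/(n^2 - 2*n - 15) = (n^2 + n - 20)/(n - 5)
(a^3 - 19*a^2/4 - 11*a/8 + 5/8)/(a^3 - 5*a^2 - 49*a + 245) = (a^2 + a/4 - 1/8)/(a^2 - 49)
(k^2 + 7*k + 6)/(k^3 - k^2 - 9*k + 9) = (k^2 + 7*k + 6)/(k^3 - k^2 - 9*k + 9)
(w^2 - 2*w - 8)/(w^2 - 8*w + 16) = (w + 2)/(w - 4)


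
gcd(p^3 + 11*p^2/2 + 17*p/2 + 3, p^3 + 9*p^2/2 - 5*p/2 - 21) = p + 3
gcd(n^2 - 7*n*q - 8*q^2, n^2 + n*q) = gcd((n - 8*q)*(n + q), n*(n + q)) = n + q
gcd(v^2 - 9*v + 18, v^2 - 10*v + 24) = v - 6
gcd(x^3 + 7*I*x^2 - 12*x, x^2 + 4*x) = x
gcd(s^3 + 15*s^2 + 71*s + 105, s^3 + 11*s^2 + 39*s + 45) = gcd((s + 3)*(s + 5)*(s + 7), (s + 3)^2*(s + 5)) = s^2 + 8*s + 15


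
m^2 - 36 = (m - 6)*(m + 6)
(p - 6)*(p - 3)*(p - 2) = p^3 - 11*p^2 + 36*p - 36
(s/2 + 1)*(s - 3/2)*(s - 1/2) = s^3/2 - 13*s/8 + 3/4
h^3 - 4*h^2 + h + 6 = (h - 3)*(h - 2)*(h + 1)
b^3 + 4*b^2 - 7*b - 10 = (b - 2)*(b + 1)*(b + 5)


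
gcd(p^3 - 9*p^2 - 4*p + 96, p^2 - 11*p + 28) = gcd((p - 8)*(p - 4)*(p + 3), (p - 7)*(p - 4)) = p - 4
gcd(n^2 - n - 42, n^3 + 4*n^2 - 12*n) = n + 6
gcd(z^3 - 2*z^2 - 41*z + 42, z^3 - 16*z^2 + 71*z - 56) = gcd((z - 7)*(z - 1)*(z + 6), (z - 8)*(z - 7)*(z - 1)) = z^2 - 8*z + 7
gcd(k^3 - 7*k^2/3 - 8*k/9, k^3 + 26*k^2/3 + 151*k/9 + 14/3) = k + 1/3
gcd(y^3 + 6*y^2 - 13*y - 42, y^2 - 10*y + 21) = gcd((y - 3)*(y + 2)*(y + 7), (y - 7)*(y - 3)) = y - 3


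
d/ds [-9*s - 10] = -9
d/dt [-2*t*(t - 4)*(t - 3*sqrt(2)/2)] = -6*t^2 + 6*sqrt(2)*t + 16*t - 12*sqrt(2)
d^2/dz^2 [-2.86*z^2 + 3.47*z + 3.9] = -5.72000000000000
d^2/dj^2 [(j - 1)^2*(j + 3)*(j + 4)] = 12*j^2 + 30*j - 2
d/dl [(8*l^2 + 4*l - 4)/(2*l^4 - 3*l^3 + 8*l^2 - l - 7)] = 4*(-8*l^5 + 14*l^3 - 19*l^2 - 12*l - 8)/(4*l^8 - 12*l^7 + 41*l^6 - 52*l^5 + 42*l^4 + 26*l^3 - 111*l^2 + 14*l + 49)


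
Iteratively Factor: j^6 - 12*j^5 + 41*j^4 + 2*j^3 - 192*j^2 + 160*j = (j - 1)*(j^5 - 11*j^4 + 30*j^3 + 32*j^2 - 160*j) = (j - 5)*(j - 1)*(j^4 - 6*j^3 + 32*j) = j*(j - 5)*(j - 1)*(j^3 - 6*j^2 + 32) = j*(j - 5)*(j - 1)*(j + 2)*(j^2 - 8*j + 16) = j*(j - 5)*(j - 4)*(j - 1)*(j + 2)*(j - 4)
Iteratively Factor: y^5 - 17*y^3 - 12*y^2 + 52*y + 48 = (y - 2)*(y^4 + 2*y^3 - 13*y^2 - 38*y - 24) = (y - 4)*(y - 2)*(y^3 + 6*y^2 + 11*y + 6) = (y - 4)*(y - 2)*(y + 1)*(y^2 + 5*y + 6) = (y - 4)*(y - 2)*(y + 1)*(y + 2)*(y + 3)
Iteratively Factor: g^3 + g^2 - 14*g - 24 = (g + 3)*(g^2 - 2*g - 8) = (g + 2)*(g + 3)*(g - 4)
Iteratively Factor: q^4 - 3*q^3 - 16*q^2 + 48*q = (q - 3)*(q^3 - 16*q) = q*(q - 3)*(q^2 - 16) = q*(q - 3)*(q + 4)*(q - 4)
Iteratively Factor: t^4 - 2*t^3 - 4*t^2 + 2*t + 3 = (t - 1)*(t^3 - t^2 - 5*t - 3) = (t - 1)*(t + 1)*(t^2 - 2*t - 3) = (t - 1)*(t + 1)^2*(t - 3)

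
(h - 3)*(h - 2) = h^2 - 5*h + 6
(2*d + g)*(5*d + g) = 10*d^2 + 7*d*g + g^2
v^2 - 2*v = v*(v - 2)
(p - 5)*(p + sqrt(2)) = p^2 - 5*p + sqrt(2)*p - 5*sqrt(2)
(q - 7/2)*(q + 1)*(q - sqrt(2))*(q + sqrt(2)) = q^4 - 5*q^3/2 - 11*q^2/2 + 5*q + 7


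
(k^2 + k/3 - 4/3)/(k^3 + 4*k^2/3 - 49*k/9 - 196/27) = 9*(k - 1)/(9*k^2 - 49)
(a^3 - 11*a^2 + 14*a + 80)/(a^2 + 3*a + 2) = (a^2 - 13*a + 40)/(a + 1)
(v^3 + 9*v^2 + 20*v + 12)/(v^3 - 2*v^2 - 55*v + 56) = (v^3 + 9*v^2 + 20*v + 12)/(v^3 - 2*v^2 - 55*v + 56)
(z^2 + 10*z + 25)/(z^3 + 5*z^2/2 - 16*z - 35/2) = 2*(z + 5)/(2*z^2 - 5*z - 7)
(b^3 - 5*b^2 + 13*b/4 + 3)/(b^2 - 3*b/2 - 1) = (b^2 - 11*b/2 + 6)/(b - 2)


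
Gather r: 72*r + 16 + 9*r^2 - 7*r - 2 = 9*r^2 + 65*r + 14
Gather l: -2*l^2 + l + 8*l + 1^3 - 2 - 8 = -2*l^2 + 9*l - 9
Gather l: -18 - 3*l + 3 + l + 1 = -2*l - 14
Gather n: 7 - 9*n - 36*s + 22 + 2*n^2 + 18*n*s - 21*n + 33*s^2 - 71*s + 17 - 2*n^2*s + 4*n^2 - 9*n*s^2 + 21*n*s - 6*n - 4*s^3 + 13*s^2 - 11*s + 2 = n^2*(6 - 2*s) + n*(-9*s^2 + 39*s - 36) - 4*s^3 + 46*s^2 - 118*s + 48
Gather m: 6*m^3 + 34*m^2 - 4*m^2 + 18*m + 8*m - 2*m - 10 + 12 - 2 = 6*m^3 + 30*m^2 + 24*m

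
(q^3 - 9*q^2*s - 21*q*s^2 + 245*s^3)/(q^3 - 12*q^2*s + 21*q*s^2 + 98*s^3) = (q + 5*s)/(q + 2*s)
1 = 1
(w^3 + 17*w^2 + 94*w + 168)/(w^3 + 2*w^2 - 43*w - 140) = (w^2 + 13*w + 42)/(w^2 - 2*w - 35)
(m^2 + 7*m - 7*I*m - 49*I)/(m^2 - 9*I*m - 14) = (m + 7)/(m - 2*I)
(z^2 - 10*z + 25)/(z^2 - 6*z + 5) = (z - 5)/(z - 1)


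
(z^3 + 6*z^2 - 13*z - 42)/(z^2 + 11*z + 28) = (z^2 - z - 6)/(z + 4)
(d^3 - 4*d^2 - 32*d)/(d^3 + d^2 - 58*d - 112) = d*(d + 4)/(d^2 + 9*d + 14)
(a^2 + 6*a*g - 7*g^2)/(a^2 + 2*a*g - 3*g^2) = (a + 7*g)/(a + 3*g)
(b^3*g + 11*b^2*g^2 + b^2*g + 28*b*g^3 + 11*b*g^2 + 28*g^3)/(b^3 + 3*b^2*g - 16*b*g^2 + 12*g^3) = g*(b^3 + 11*b^2*g + b^2 + 28*b*g^2 + 11*b*g + 28*g^2)/(b^3 + 3*b^2*g - 16*b*g^2 + 12*g^3)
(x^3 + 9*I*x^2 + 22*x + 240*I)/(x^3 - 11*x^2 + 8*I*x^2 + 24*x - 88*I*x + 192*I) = (x^2 + I*x + 30)/(x^2 - 11*x + 24)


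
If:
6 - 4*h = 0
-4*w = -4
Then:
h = 3/2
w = 1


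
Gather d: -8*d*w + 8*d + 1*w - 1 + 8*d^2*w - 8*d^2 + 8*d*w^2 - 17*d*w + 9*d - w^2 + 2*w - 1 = d^2*(8*w - 8) + d*(8*w^2 - 25*w + 17) - w^2 + 3*w - 2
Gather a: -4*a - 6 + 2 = -4*a - 4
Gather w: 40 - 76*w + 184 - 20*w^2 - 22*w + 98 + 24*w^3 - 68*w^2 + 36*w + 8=24*w^3 - 88*w^2 - 62*w + 330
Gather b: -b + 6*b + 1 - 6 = 5*b - 5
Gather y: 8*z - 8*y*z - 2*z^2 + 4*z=-8*y*z - 2*z^2 + 12*z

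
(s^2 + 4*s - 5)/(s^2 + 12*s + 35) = (s - 1)/(s + 7)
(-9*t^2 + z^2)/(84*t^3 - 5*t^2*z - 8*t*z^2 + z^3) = (-3*t + z)/(28*t^2 - 11*t*z + z^2)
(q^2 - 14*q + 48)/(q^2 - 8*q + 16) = (q^2 - 14*q + 48)/(q^2 - 8*q + 16)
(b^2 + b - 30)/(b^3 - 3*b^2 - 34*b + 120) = 1/(b - 4)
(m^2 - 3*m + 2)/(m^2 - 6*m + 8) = (m - 1)/(m - 4)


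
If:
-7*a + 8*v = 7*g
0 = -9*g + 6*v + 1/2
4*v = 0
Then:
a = -1/18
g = 1/18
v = 0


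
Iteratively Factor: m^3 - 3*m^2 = (m)*(m^2 - 3*m) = m*(m - 3)*(m)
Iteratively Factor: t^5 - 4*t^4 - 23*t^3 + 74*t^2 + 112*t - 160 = (t - 5)*(t^4 + t^3 - 18*t^2 - 16*t + 32) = (t - 5)*(t - 4)*(t^3 + 5*t^2 + 2*t - 8) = (t - 5)*(t - 4)*(t + 2)*(t^2 + 3*t - 4) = (t - 5)*(t - 4)*(t - 1)*(t + 2)*(t + 4)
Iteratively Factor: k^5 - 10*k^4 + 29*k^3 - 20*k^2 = (k)*(k^4 - 10*k^3 + 29*k^2 - 20*k) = k*(k - 4)*(k^3 - 6*k^2 + 5*k) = k*(k - 5)*(k - 4)*(k^2 - k) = k*(k - 5)*(k - 4)*(k - 1)*(k)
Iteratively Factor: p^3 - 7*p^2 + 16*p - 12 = (p - 2)*(p^2 - 5*p + 6) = (p - 3)*(p - 2)*(p - 2)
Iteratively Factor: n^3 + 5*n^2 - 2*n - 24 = (n + 3)*(n^2 + 2*n - 8) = (n - 2)*(n + 3)*(n + 4)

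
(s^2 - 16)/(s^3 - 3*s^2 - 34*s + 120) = (s + 4)/(s^2 + s - 30)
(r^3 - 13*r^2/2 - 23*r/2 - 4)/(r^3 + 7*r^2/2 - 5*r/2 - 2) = (r^2 - 7*r - 8)/(r^2 + 3*r - 4)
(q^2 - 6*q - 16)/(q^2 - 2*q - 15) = (-q^2 + 6*q + 16)/(-q^2 + 2*q + 15)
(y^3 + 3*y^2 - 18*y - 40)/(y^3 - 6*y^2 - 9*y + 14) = (y^2 + y - 20)/(y^2 - 8*y + 7)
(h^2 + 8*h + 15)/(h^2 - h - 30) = (h + 3)/(h - 6)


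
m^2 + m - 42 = (m - 6)*(m + 7)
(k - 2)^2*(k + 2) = k^3 - 2*k^2 - 4*k + 8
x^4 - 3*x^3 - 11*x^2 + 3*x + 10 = (x - 5)*(x - 1)*(x + 1)*(x + 2)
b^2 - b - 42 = (b - 7)*(b + 6)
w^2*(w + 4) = w^3 + 4*w^2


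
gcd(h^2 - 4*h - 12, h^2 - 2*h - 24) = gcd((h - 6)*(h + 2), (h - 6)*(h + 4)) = h - 6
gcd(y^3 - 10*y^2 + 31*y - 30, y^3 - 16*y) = 1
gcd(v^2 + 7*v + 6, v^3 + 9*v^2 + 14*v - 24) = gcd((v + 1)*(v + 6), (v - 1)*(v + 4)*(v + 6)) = v + 6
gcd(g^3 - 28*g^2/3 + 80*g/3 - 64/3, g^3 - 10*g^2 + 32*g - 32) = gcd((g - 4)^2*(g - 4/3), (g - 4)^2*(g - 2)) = g^2 - 8*g + 16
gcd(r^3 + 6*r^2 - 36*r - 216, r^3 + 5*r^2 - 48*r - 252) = r^2 + 12*r + 36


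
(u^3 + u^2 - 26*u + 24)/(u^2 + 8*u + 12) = (u^2 - 5*u + 4)/(u + 2)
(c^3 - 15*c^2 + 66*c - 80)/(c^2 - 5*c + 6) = (c^2 - 13*c + 40)/(c - 3)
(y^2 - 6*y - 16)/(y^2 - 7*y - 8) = (y + 2)/(y + 1)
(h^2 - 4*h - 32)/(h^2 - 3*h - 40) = (h + 4)/(h + 5)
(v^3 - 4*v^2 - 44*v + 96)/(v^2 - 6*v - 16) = (v^2 + 4*v - 12)/(v + 2)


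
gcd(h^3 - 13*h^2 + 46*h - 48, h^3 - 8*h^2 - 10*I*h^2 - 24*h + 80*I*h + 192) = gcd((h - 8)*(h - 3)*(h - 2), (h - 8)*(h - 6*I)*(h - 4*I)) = h - 8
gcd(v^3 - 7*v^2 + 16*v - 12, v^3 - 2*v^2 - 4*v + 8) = v^2 - 4*v + 4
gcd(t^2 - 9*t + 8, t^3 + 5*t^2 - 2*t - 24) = 1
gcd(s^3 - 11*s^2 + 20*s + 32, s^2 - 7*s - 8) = s^2 - 7*s - 8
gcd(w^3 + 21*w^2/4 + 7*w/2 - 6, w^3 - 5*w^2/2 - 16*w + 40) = w + 4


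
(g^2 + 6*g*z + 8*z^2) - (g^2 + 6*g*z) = 8*z^2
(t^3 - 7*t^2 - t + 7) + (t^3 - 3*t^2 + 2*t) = 2*t^3 - 10*t^2 + t + 7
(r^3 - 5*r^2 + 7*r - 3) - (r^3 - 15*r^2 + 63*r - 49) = 10*r^2 - 56*r + 46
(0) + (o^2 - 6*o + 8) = o^2 - 6*o + 8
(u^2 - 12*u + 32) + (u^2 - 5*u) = 2*u^2 - 17*u + 32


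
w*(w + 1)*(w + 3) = w^3 + 4*w^2 + 3*w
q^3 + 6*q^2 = q^2*(q + 6)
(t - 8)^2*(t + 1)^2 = t^4 - 14*t^3 + 33*t^2 + 112*t + 64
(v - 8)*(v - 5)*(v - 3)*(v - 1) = v^4 - 17*v^3 + 95*v^2 - 199*v + 120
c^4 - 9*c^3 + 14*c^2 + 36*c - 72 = (c - 6)*(c - 3)*(c - 2)*(c + 2)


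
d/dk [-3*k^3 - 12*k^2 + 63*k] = -9*k^2 - 24*k + 63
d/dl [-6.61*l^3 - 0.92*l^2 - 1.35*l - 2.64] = -19.83*l^2 - 1.84*l - 1.35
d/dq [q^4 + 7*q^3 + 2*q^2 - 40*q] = 4*q^3 + 21*q^2 + 4*q - 40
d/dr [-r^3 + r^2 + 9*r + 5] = -3*r^2 + 2*r + 9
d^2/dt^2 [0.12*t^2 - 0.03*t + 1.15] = 0.240000000000000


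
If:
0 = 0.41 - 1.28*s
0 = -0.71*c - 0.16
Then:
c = -0.23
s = 0.32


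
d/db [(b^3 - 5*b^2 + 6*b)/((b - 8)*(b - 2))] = (b^2 - 16*b + 24)/(b^2 - 16*b + 64)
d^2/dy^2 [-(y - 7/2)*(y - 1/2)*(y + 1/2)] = 7 - 6*y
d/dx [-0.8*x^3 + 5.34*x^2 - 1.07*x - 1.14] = -2.4*x^2 + 10.68*x - 1.07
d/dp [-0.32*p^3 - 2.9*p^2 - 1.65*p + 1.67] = -0.96*p^2 - 5.8*p - 1.65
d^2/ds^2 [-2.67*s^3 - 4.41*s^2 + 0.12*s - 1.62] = -16.02*s - 8.82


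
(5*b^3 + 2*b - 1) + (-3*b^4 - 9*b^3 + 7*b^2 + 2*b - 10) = -3*b^4 - 4*b^3 + 7*b^2 + 4*b - 11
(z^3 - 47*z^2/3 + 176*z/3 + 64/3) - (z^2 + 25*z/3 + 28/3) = z^3 - 50*z^2/3 + 151*z/3 + 12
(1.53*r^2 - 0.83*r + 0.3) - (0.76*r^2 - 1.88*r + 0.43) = 0.77*r^2 + 1.05*r - 0.13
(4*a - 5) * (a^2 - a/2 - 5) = 4*a^3 - 7*a^2 - 35*a/2 + 25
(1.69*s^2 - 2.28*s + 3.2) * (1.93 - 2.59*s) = -4.3771*s^3 + 9.1669*s^2 - 12.6884*s + 6.176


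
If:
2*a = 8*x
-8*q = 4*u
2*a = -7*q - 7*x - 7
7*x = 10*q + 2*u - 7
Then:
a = -364/139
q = 56/139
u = -112/139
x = -91/139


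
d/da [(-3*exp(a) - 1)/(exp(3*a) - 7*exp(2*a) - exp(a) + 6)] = (-(3*exp(a) + 1)*(-3*exp(2*a) + 14*exp(a) + 1) - 3*exp(3*a) + 21*exp(2*a) + 3*exp(a) - 18)*exp(a)/(exp(3*a) - 7*exp(2*a) - exp(a) + 6)^2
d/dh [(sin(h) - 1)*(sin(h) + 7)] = 2*(sin(h) + 3)*cos(h)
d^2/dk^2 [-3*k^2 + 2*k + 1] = -6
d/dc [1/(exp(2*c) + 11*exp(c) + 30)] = (-2*exp(c) - 11)*exp(c)/(exp(2*c) + 11*exp(c) + 30)^2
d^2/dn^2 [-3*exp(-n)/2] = -3*exp(-n)/2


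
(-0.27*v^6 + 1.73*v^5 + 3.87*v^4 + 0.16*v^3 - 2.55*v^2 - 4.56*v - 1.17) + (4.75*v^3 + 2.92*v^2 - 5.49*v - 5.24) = -0.27*v^6 + 1.73*v^5 + 3.87*v^4 + 4.91*v^3 + 0.37*v^2 - 10.05*v - 6.41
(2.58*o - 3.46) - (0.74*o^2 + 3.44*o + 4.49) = -0.74*o^2 - 0.86*o - 7.95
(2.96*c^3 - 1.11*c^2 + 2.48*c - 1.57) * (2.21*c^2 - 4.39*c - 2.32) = 6.5416*c^5 - 15.4475*c^4 + 3.4865*c^3 - 11.7817*c^2 + 1.1387*c + 3.6424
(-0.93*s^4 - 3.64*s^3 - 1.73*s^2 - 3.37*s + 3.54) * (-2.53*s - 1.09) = 2.3529*s^5 + 10.2229*s^4 + 8.3445*s^3 + 10.4118*s^2 - 5.2829*s - 3.8586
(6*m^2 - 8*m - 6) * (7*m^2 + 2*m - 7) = 42*m^4 - 44*m^3 - 100*m^2 + 44*m + 42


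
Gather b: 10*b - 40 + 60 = 10*b + 20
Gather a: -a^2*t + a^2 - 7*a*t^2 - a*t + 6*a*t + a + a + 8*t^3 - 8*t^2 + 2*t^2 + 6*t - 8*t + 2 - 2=a^2*(1 - t) + a*(-7*t^2 + 5*t + 2) + 8*t^3 - 6*t^2 - 2*t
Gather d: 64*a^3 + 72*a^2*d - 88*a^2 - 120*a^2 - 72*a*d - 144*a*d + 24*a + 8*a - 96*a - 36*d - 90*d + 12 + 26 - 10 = 64*a^3 - 208*a^2 - 64*a + d*(72*a^2 - 216*a - 126) + 28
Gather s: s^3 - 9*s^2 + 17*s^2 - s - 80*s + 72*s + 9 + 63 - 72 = s^3 + 8*s^2 - 9*s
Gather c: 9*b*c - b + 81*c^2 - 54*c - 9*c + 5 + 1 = -b + 81*c^2 + c*(9*b - 63) + 6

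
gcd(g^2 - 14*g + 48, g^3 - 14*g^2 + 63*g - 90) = g - 6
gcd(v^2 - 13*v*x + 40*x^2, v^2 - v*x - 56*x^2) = -v + 8*x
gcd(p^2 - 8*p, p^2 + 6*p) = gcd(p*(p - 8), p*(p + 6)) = p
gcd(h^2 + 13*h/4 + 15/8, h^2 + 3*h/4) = h + 3/4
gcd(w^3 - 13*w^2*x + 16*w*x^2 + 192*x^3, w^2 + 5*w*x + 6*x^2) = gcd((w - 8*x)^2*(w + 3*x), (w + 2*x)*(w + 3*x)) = w + 3*x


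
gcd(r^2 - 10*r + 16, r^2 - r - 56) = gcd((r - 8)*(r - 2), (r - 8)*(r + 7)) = r - 8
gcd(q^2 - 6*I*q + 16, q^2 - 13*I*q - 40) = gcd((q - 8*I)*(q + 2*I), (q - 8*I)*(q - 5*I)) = q - 8*I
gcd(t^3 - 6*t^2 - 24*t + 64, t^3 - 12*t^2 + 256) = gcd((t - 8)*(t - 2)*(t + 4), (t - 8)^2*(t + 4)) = t^2 - 4*t - 32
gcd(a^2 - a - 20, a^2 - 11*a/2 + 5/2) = a - 5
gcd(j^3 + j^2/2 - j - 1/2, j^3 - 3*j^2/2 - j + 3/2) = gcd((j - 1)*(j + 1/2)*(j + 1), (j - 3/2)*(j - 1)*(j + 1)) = j^2 - 1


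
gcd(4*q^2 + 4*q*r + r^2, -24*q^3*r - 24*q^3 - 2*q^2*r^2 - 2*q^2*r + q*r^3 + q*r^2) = 1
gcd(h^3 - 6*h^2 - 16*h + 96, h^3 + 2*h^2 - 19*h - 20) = h - 4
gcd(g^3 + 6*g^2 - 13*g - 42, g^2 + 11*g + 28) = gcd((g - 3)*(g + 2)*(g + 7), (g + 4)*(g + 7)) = g + 7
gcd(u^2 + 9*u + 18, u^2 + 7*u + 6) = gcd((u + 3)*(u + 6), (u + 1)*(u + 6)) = u + 6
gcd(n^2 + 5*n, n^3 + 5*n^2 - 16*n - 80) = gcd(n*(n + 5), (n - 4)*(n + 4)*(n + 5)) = n + 5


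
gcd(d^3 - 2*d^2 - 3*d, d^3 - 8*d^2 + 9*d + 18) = d^2 - 2*d - 3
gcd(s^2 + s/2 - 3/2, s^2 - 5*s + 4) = s - 1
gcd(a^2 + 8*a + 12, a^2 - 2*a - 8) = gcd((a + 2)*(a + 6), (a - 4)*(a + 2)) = a + 2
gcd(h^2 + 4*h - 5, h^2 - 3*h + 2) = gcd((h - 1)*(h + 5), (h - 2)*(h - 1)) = h - 1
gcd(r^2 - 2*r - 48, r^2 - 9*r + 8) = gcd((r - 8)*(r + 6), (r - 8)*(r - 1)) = r - 8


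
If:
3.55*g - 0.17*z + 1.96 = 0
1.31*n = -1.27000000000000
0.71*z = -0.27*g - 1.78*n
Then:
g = -0.43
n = -0.97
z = 2.59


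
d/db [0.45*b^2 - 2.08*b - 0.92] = 0.9*b - 2.08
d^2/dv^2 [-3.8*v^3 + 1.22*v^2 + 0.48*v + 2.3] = 2.44 - 22.8*v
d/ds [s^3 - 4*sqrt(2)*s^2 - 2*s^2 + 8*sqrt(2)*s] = 3*s^2 - 8*sqrt(2)*s - 4*s + 8*sqrt(2)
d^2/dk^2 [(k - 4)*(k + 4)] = 2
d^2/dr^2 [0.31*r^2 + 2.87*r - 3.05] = 0.620000000000000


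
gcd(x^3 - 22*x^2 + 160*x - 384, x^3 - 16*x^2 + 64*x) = x^2 - 16*x + 64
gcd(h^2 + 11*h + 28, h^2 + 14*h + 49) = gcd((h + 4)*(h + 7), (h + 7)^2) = h + 7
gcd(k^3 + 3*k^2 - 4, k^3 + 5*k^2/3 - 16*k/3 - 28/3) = k^2 + 4*k + 4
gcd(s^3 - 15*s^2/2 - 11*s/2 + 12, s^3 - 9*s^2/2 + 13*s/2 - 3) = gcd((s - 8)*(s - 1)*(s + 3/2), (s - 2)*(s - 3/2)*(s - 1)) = s - 1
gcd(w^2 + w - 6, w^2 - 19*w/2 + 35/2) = 1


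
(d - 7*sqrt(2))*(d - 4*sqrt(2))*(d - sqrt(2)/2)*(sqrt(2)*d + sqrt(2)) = sqrt(2)*d^4 - 23*d^3 + sqrt(2)*d^3 - 23*d^2 + 67*sqrt(2)*d^2 - 56*d + 67*sqrt(2)*d - 56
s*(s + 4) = s^2 + 4*s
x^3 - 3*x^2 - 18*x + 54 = (x - 3)*(x - 3*sqrt(2))*(x + 3*sqrt(2))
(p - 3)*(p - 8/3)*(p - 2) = p^3 - 23*p^2/3 + 58*p/3 - 16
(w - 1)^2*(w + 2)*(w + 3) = w^4 + 3*w^3 - 3*w^2 - 7*w + 6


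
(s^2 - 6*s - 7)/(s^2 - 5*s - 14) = (s + 1)/(s + 2)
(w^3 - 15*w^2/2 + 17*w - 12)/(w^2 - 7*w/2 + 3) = w - 4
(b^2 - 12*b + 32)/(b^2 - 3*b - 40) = (b - 4)/(b + 5)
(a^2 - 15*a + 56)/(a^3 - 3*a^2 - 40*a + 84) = (a - 8)/(a^2 + 4*a - 12)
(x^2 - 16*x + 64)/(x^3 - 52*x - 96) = (x - 8)/(x^2 + 8*x + 12)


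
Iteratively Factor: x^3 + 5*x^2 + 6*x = (x)*(x^2 + 5*x + 6) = x*(x + 3)*(x + 2)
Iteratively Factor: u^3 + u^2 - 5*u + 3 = (u - 1)*(u^2 + 2*u - 3) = (u - 1)^2*(u + 3)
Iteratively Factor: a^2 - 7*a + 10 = (a - 2)*(a - 5)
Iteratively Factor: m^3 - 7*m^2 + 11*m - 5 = (m - 1)*(m^2 - 6*m + 5) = (m - 5)*(m - 1)*(m - 1)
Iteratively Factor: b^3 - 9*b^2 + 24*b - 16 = (b - 4)*(b^2 - 5*b + 4) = (b - 4)^2*(b - 1)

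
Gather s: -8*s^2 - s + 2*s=-8*s^2 + s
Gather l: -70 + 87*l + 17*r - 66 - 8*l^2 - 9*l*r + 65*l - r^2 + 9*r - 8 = -8*l^2 + l*(152 - 9*r) - r^2 + 26*r - 144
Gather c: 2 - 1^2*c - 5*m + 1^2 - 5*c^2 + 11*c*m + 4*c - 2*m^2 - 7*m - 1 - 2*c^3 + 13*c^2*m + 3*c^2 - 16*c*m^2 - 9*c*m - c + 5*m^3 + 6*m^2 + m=-2*c^3 + c^2*(13*m - 2) + c*(-16*m^2 + 2*m + 2) + 5*m^3 + 4*m^2 - 11*m + 2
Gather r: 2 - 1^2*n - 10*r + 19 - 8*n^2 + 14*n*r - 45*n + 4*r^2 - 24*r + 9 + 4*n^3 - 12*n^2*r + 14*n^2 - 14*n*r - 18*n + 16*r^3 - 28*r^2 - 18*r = 4*n^3 + 6*n^2 - 64*n + 16*r^3 - 24*r^2 + r*(-12*n^2 - 52) + 30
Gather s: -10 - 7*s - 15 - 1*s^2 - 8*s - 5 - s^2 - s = -2*s^2 - 16*s - 30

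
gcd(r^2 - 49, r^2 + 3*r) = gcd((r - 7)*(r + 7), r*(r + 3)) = 1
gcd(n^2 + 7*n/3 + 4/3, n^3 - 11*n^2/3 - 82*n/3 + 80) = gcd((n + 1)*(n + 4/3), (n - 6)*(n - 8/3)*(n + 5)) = 1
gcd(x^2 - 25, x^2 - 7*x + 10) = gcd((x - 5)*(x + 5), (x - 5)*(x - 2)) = x - 5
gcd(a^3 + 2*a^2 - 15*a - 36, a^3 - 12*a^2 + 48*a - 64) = a - 4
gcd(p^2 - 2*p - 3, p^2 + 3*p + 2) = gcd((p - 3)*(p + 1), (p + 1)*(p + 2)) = p + 1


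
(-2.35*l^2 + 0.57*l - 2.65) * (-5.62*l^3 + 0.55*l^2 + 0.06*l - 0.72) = 13.207*l^5 - 4.4959*l^4 + 15.0655*l^3 + 0.2687*l^2 - 0.5694*l + 1.908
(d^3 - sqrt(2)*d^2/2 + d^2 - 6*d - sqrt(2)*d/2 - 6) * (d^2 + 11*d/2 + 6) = d^5 - sqrt(2)*d^4/2 + 13*d^4/2 - 13*sqrt(2)*d^3/4 + 11*d^3/2 - 33*d^2 - 23*sqrt(2)*d^2/4 - 69*d - 3*sqrt(2)*d - 36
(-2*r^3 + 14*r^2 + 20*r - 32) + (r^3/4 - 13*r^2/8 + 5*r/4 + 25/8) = -7*r^3/4 + 99*r^2/8 + 85*r/4 - 231/8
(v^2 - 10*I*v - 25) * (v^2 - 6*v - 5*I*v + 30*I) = v^4 - 6*v^3 - 15*I*v^3 - 75*v^2 + 90*I*v^2 + 450*v + 125*I*v - 750*I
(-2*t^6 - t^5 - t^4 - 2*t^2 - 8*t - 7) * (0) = 0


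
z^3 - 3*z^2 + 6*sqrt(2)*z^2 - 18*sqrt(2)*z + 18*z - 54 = (z - 3)*(z + 3*sqrt(2))^2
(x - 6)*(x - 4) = x^2 - 10*x + 24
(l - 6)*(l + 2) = l^2 - 4*l - 12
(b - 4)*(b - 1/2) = b^2 - 9*b/2 + 2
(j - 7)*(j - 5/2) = j^2 - 19*j/2 + 35/2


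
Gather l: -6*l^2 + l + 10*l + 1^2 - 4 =-6*l^2 + 11*l - 3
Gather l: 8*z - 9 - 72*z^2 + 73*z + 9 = -72*z^2 + 81*z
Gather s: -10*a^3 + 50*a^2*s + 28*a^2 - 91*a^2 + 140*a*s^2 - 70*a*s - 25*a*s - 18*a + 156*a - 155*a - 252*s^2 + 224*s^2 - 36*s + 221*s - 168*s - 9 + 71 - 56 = -10*a^3 - 63*a^2 - 17*a + s^2*(140*a - 28) + s*(50*a^2 - 95*a + 17) + 6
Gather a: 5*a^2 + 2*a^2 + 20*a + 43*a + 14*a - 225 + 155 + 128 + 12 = 7*a^2 + 77*a + 70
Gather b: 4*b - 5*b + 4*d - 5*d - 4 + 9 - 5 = -b - d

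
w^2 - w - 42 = (w - 7)*(w + 6)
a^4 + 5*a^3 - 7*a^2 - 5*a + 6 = (a - 1)^2*(a + 1)*(a + 6)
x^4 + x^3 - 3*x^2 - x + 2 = (x - 1)^2*(x + 1)*(x + 2)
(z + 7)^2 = z^2 + 14*z + 49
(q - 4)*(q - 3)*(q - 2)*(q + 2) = q^4 - 7*q^3 + 8*q^2 + 28*q - 48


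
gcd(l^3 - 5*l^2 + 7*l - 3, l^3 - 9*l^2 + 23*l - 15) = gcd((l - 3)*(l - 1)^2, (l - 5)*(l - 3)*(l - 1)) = l^2 - 4*l + 3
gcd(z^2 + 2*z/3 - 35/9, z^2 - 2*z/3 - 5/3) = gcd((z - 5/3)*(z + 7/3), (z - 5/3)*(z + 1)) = z - 5/3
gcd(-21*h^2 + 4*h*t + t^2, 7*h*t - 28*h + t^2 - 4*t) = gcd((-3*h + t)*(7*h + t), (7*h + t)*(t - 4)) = 7*h + t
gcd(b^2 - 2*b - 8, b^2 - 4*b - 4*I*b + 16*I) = b - 4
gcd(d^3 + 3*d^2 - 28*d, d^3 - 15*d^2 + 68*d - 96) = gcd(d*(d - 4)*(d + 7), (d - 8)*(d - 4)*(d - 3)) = d - 4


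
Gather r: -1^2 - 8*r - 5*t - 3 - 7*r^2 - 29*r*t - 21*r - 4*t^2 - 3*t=-7*r^2 + r*(-29*t - 29) - 4*t^2 - 8*t - 4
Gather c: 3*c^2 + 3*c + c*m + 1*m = 3*c^2 + c*(m + 3) + m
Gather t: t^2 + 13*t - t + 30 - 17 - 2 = t^2 + 12*t + 11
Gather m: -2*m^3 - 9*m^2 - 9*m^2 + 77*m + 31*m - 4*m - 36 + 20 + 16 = -2*m^3 - 18*m^2 + 104*m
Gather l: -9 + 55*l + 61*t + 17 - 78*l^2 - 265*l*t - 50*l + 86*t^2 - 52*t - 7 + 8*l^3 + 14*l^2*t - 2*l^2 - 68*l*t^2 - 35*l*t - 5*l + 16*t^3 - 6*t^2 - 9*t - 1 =8*l^3 + l^2*(14*t - 80) + l*(-68*t^2 - 300*t) + 16*t^3 + 80*t^2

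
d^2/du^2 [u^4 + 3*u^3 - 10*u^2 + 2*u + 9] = 12*u^2 + 18*u - 20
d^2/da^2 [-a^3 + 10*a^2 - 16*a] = 20 - 6*a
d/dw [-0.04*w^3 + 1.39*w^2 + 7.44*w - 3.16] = -0.12*w^2 + 2.78*w + 7.44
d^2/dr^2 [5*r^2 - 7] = 10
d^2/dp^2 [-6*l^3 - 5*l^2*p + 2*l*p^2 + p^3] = 4*l + 6*p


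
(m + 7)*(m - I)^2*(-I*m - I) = -I*m^4 - 2*m^3 - 8*I*m^3 - 16*m^2 - 6*I*m^2 - 14*m + 8*I*m + 7*I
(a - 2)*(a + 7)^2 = a^3 + 12*a^2 + 21*a - 98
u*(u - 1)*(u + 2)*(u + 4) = u^4 + 5*u^3 + 2*u^2 - 8*u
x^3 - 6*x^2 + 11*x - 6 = (x - 3)*(x - 2)*(x - 1)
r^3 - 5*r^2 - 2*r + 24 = (r - 4)*(r - 3)*(r + 2)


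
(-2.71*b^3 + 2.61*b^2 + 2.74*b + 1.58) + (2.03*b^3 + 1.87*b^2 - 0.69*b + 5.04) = -0.68*b^3 + 4.48*b^2 + 2.05*b + 6.62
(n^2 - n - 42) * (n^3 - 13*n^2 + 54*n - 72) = n^5 - 14*n^4 + 25*n^3 + 420*n^2 - 2196*n + 3024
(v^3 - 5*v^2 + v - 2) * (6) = 6*v^3 - 30*v^2 + 6*v - 12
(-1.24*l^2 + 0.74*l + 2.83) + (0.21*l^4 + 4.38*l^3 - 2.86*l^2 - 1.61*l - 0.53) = 0.21*l^4 + 4.38*l^3 - 4.1*l^2 - 0.87*l + 2.3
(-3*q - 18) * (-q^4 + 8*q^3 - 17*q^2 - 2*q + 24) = 3*q^5 - 6*q^4 - 93*q^3 + 312*q^2 - 36*q - 432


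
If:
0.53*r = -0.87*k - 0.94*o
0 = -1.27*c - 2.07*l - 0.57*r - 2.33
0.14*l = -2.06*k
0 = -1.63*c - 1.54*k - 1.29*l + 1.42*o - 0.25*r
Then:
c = 1.28836190807553 - 0.782023008813424*r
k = 0.130216863012014 - 0.0138932721183403*r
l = 0.204429575455579*r - 1.91604812717677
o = -0.550971120486217*r - 0.120519862574949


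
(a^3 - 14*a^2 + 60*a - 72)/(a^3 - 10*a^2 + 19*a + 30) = (a^2 - 8*a + 12)/(a^2 - 4*a - 5)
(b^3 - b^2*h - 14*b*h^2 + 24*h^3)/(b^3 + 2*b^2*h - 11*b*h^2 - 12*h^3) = (b - 2*h)/(b + h)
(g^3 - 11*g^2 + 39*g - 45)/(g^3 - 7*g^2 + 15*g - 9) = (g - 5)/(g - 1)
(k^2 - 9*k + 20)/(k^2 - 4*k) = (k - 5)/k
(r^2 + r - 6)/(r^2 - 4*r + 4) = (r + 3)/(r - 2)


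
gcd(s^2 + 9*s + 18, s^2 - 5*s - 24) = s + 3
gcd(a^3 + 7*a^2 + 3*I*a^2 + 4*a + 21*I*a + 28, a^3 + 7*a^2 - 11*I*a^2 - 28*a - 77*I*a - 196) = a + 7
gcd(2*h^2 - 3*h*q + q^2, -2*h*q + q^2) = -2*h + q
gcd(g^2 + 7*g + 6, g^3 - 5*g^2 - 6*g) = g + 1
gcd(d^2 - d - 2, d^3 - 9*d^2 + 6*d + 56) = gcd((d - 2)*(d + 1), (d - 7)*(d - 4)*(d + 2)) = 1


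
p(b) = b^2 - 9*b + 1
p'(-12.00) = -33.00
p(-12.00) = 253.00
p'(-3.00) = -15.00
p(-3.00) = 37.00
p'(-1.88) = -12.76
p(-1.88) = 21.45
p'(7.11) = 5.22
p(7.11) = -12.44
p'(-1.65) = -12.30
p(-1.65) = 18.57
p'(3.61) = -1.78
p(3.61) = -18.46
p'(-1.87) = -12.74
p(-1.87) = 21.33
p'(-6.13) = -21.26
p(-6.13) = 93.75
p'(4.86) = 0.72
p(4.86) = -19.12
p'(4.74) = 0.48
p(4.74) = -19.19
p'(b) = 2*b - 9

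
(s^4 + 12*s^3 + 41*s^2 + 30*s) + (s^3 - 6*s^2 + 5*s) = s^4 + 13*s^3 + 35*s^2 + 35*s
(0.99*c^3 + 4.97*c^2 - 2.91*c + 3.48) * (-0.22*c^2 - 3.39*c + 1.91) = -0.2178*c^5 - 4.4495*c^4 - 14.3172*c^3 + 18.592*c^2 - 17.3553*c + 6.6468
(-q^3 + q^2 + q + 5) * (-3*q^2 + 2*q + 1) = 3*q^5 - 5*q^4 - 2*q^3 - 12*q^2 + 11*q + 5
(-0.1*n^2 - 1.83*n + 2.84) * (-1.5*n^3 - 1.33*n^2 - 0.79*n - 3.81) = 0.15*n^5 + 2.878*n^4 - 1.7471*n^3 - 1.9505*n^2 + 4.7287*n - 10.8204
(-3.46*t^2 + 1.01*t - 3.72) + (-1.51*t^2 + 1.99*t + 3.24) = -4.97*t^2 + 3.0*t - 0.48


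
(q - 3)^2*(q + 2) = q^3 - 4*q^2 - 3*q + 18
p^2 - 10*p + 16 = (p - 8)*(p - 2)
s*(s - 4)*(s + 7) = s^3 + 3*s^2 - 28*s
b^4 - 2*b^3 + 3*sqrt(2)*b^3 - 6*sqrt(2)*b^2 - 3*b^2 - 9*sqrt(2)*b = b*(b - 3)*(b + 1)*(b + 3*sqrt(2))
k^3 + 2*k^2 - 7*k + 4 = (k - 1)^2*(k + 4)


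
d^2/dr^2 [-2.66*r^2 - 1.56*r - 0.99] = -5.32000000000000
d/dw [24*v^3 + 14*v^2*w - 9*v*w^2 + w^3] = 14*v^2 - 18*v*w + 3*w^2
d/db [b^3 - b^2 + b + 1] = 3*b^2 - 2*b + 1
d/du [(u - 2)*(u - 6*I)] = 2*u - 2 - 6*I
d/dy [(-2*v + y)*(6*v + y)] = 4*v + 2*y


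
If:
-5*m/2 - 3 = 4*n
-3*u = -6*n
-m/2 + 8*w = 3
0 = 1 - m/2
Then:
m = 2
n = -2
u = -4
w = 1/2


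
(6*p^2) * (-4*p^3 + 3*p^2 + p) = -24*p^5 + 18*p^4 + 6*p^3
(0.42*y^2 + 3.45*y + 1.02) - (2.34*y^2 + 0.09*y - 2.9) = -1.92*y^2 + 3.36*y + 3.92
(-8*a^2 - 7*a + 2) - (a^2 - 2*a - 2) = -9*a^2 - 5*a + 4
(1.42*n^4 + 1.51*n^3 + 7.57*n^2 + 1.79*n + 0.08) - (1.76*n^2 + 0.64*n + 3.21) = 1.42*n^4 + 1.51*n^3 + 5.81*n^2 + 1.15*n - 3.13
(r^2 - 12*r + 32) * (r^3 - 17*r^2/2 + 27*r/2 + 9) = r^5 - 41*r^4/2 + 295*r^3/2 - 425*r^2 + 324*r + 288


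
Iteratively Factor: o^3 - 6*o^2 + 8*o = (o)*(o^2 - 6*o + 8) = o*(o - 2)*(o - 4)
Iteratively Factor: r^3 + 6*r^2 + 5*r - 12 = (r + 4)*(r^2 + 2*r - 3) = (r + 3)*(r + 4)*(r - 1)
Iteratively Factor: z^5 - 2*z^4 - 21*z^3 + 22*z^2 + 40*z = (z + 1)*(z^4 - 3*z^3 - 18*z^2 + 40*z) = (z - 5)*(z + 1)*(z^3 + 2*z^2 - 8*z) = (z - 5)*(z - 2)*(z + 1)*(z^2 + 4*z) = z*(z - 5)*(z - 2)*(z + 1)*(z + 4)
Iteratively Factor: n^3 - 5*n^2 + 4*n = (n - 1)*(n^2 - 4*n) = n*(n - 1)*(n - 4)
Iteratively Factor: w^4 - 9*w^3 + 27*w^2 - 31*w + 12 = (w - 4)*(w^3 - 5*w^2 + 7*w - 3) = (w - 4)*(w - 1)*(w^2 - 4*w + 3) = (w - 4)*(w - 3)*(w - 1)*(w - 1)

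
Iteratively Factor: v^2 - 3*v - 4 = (v + 1)*(v - 4)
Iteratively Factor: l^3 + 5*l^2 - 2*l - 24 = (l + 4)*(l^2 + l - 6) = (l - 2)*(l + 4)*(l + 3)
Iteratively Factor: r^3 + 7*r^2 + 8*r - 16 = (r + 4)*(r^2 + 3*r - 4) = (r + 4)^2*(r - 1)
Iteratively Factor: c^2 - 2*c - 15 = (c + 3)*(c - 5)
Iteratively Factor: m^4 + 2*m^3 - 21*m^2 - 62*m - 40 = (m + 4)*(m^3 - 2*m^2 - 13*m - 10) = (m + 2)*(m + 4)*(m^2 - 4*m - 5) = (m - 5)*(m + 2)*(m + 4)*(m + 1)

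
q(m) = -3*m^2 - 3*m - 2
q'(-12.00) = 69.00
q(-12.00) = -398.00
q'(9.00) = -57.00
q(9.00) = -272.00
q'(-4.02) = 21.12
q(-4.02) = -38.42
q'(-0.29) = -1.26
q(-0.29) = -1.38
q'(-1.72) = 7.32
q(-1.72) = -5.72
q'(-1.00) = 3.00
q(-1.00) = -2.00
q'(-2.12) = 9.72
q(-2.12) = -9.12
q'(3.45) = -23.70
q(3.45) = -48.06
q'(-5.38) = 29.28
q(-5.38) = -72.69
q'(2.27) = -16.62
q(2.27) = -24.27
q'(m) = -6*m - 3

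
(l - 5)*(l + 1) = l^2 - 4*l - 5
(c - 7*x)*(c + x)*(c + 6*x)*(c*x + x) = c^4*x + c^3*x - 43*c^2*x^3 - 42*c*x^4 - 43*c*x^3 - 42*x^4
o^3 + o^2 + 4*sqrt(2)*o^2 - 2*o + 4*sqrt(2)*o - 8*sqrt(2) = (o - 1)*(o + 2)*(o + 4*sqrt(2))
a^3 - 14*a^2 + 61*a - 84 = (a - 7)*(a - 4)*(a - 3)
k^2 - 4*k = k*(k - 4)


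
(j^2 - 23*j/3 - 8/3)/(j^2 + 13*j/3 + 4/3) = (j - 8)/(j + 4)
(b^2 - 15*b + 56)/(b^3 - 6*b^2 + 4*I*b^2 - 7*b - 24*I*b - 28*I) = (b - 8)/(b^2 + b*(1 + 4*I) + 4*I)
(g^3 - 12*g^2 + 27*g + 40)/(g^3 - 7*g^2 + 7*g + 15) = (g - 8)/(g - 3)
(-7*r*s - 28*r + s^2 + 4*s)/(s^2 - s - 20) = (-7*r + s)/(s - 5)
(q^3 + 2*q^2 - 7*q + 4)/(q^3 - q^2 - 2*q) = (-q^3 - 2*q^2 + 7*q - 4)/(q*(-q^2 + q + 2))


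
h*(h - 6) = h^2 - 6*h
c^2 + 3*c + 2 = (c + 1)*(c + 2)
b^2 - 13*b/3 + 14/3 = (b - 7/3)*(b - 2)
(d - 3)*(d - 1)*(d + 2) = d^3 - 2*d^2 - 5*d + 6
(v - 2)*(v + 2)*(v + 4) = v^3 + 4*v^2 - 4*v - 16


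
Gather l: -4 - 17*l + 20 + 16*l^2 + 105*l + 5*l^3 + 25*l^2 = 5*l^3 + 41*l^2 + 88*l + 16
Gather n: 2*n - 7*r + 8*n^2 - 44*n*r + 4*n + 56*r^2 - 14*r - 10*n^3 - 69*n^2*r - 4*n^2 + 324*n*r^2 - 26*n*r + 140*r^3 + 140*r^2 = -10*n^3 + n^2*(4 - 69*r) + n*(324*r^2 - 70*r + 6) + 140*r^3 + 196*r^2 - 21*r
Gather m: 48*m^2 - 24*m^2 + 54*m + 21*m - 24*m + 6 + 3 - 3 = 24*m^2 + 51*m + 6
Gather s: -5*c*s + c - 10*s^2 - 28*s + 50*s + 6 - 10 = c - 10*s^2 + s*(22 - 5*c) - 4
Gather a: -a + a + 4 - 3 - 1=0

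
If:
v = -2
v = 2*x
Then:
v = -2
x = -1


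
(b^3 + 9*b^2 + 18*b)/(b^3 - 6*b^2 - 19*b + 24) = b*(b + 6)/(b^2 - 9*b + 8)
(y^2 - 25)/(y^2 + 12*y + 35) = (y - 5)/(y + 7)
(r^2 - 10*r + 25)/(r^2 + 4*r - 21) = (r^2 - 10*r + 25)/(r^2 + 4*r - 21)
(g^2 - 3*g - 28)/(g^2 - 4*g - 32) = (g - 7)/(g - 8)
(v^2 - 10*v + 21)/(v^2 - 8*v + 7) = (v - 3)/(v - 1)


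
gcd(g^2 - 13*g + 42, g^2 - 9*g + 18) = g - 6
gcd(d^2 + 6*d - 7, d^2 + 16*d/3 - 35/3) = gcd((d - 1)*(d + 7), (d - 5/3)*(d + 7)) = d + 7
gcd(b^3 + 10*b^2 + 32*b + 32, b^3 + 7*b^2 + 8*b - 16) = b^2 + 8*b + 16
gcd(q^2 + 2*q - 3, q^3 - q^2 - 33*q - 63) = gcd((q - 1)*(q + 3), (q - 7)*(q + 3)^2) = q + 3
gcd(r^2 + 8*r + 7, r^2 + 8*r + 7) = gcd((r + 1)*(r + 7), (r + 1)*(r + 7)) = r^2 + 8*r + 7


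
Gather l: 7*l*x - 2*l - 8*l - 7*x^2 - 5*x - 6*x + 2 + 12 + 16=l*(7*x - 10) - 7*x^2 - 11*x + 30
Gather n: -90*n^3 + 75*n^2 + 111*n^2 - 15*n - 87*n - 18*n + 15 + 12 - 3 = -90*n^3 + 186*n^2 - 120*n + 24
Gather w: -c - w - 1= -c - w - 1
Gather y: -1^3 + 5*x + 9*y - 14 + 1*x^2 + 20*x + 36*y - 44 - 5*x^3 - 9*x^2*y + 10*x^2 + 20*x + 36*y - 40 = -5*x^3 + 11*x^2 + 45*x + y*(81 - 9*x^2) - 99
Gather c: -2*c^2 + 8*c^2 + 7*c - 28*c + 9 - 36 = 6*c^2 - 21*c - 27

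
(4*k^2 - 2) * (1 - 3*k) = -12*k^3 + 4*k^2 + 6*k - 2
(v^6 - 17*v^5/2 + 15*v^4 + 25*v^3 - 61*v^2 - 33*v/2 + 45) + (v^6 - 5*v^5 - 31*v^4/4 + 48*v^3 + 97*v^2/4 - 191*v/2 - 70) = 2*v^6 - 27*v^5/2 + 29*v^4/4 + 73*v^3 - 147*v^2/4 - 112*v - 25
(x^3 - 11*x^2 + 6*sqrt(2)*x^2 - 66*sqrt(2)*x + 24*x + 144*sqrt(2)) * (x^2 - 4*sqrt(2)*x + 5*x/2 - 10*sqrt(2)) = x^5 - 17*x^4/2 + 2*sqrt(2)*x^4 - 103*x^3/2 - 17*sqrt(2)*x^3 - 7*sqrt(2)*x^2 + 468*x^2 + 168*x + 120*sqrt(2)*x - 2880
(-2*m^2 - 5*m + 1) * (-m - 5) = 2*m^3 + 15*m^2 + 24*m - 5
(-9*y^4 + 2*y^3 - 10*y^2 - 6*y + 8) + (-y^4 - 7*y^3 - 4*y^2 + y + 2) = -10*y^4 - 5*y^3 - 14*y^2 - 5*y + 10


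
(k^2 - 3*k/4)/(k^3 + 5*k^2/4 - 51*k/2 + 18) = k/(k^2 + 2*k - 24)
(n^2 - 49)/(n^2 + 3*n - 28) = (n - 7)/(n - 4)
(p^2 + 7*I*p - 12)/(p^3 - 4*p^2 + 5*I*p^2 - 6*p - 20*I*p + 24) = (p + 4*I)/(p^2 + 2*p*(-2 + I) - 8*I)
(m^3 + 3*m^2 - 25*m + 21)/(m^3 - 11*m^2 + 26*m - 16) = (m^2 + 4*m - 21)/(m^2 - 10*m + 16)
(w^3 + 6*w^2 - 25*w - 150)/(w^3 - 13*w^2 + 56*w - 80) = (w^2 + 11*w + 30)/(w^2 - 8*w + 16)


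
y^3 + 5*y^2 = y^2*(y + 5)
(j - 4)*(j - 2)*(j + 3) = j^3 - 3*j^2 - 10*j + 24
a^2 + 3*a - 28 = (a - 4)*(a + 7)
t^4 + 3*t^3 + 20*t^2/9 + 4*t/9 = t*(t + 1/3)*(t + 2/3)*(t + 2)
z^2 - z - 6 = (z - 3)*(z + 2)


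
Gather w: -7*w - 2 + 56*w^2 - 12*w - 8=56*w^2 - 19*w - 10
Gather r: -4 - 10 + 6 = -8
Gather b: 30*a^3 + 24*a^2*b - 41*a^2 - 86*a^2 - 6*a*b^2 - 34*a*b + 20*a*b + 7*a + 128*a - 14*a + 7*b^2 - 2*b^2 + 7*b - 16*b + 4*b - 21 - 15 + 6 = 30*a^3 - 127*a^2 + 121*a + b^2*(5 - 6*a) + b*(24*a^2 - 14*a - 5) - 30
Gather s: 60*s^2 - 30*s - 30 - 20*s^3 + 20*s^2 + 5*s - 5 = -20*s^3 + 80*s^2 - 25*s - 35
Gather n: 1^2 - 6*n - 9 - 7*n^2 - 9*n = -7*n^2 - 15*n - 8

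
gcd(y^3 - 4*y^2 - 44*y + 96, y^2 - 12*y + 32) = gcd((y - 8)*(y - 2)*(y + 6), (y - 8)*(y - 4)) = y - 8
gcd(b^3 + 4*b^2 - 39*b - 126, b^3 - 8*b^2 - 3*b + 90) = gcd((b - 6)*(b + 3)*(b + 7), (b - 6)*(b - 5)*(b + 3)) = b^2 - 3*b - 18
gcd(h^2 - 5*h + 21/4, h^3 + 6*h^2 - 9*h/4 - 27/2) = h - 3/2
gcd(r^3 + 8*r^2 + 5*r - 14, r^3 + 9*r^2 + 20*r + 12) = r + 2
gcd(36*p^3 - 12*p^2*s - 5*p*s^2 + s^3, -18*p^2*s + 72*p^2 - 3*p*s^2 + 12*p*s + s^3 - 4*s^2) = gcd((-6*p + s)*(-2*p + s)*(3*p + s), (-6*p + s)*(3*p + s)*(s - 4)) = 18*p^2 + 3*p*s - s^2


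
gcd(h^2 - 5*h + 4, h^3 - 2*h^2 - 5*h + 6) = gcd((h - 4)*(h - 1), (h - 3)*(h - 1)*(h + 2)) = h - 1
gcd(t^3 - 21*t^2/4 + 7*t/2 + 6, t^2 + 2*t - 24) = t - 4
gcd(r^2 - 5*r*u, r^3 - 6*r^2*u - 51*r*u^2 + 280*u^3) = r - 5*u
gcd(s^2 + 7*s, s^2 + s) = s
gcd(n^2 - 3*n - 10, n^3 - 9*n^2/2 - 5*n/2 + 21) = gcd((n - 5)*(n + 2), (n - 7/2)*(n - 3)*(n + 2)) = n + 2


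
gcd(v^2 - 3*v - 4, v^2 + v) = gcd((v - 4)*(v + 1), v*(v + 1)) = v + 1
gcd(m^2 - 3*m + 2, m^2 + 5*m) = 1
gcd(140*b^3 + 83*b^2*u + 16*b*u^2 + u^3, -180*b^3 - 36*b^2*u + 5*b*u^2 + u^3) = 5*b + u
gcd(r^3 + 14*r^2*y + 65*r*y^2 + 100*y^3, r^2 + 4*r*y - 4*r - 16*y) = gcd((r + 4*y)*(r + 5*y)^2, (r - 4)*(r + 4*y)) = r + 4*y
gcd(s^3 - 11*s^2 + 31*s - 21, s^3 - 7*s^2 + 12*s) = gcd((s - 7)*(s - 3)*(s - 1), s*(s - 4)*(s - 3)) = s - 3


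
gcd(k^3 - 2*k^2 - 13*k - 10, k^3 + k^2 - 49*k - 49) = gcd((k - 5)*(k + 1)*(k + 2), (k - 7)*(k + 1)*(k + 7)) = k + 1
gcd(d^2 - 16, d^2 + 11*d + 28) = d + 4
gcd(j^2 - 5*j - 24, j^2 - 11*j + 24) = j - 8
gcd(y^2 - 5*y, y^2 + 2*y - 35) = y - 5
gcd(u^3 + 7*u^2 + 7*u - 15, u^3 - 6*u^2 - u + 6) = u - 1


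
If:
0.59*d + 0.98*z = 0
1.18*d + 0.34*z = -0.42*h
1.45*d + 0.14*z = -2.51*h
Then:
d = 0.00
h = 0.00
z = 0.00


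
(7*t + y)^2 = 49*t^2 + 14*t*y + y^2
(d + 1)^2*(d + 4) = d^3 + 6*d^2 + 9*d + 4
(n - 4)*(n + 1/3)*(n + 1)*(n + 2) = n^4 - 2*n^3/3 - 31*n^2/3 - 34*n/3 - 8/3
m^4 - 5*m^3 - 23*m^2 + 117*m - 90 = (m - 6)*(m - 3)*(m - 1)*(m + 5)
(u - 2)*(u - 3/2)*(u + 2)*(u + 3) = u^4 + 3*u^3/2 - 17*u^2/2 - 6*u + 18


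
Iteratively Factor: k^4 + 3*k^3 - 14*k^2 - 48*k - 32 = (k - 4)*(k^3 + 7*k^2 + 14*k + 8) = (k - 4)*(k + 4)*(k^2 + 3*k + 2) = (k - 4)*(k + 2)*(k + 4)*(k + 1)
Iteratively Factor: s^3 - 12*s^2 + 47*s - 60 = (s - 4)*(s^2 - 8*s + 15) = (s - 4)*(s - 3)*(s - 5)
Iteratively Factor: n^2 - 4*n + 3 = (n - 1)*(n - 3)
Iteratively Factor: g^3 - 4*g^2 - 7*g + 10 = (g - 1)*(g^2 - 3*g - 10) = (g - 5)*(g - 1)*(g + 2)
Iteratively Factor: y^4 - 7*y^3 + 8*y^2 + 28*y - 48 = (y - 3)*(y^3 - 4*y^2 - 4*y + 16) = (y - 3)*(y + 2)*(y^2 - 6*y + 8) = (y - 3)*(y - 2)*(y + 2)*(y - 4)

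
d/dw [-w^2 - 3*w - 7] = -2*w - 3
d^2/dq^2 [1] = 0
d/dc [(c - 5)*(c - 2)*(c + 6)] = 3*c^2 - 2*c - 32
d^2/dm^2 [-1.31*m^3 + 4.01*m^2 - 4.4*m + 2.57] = 8.02 - 7.86*m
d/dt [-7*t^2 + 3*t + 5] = 3 - 14*t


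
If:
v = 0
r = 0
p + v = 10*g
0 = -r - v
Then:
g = p/10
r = 0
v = 0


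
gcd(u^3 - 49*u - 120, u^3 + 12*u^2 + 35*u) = u + 5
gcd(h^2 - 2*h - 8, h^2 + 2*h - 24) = h - 4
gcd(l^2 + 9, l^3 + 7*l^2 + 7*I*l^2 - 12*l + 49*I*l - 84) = l + 3*I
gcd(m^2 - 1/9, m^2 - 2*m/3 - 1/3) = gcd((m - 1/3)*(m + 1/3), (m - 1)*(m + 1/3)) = m + 1/3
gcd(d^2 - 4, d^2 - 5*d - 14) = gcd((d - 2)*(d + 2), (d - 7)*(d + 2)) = d + 2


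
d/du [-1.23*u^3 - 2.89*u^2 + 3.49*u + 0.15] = -3.69*u^2 - 5.78*u + 3.49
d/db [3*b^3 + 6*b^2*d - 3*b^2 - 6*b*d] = 9*b^2 + 12*b*d - 6*b - 6*d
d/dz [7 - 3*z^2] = -6*z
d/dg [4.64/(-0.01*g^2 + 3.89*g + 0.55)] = (0.0928*g - 18.0496)/(-0.01*g^2 + 3.89*g + 0.55)^2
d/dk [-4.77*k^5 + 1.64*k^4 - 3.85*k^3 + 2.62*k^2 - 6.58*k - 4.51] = -23.85*k^4 + 6.56*k^3 - 11.55*k^2 + 5.24*k - 6.58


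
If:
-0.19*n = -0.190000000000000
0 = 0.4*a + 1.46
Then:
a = -3.65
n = 1.00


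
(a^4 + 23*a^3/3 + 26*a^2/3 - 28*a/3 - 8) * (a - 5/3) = a^5 + 6*a^4 - 37*a^3/9 - 214*a^2/9 + 68*a/9 + 40/3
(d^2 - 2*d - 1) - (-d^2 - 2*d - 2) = 2*d^2 + 1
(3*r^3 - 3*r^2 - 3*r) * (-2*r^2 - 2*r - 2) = -6*r^5 + 6*r^3 + 12*r^2 + 6*r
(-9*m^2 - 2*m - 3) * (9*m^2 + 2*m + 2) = -81*m^4 - 36*m^3 - 49*m^2 - 10*m - 6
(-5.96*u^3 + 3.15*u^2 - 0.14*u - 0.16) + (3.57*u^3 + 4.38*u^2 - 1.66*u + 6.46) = -2.39*u^3 + 7.53*u^2 - 1.8*u + 6.3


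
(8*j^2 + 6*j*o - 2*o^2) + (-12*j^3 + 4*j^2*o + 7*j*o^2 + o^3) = -12*j^3 + 4*j^2*o + 8*j^2 + 7*j*o^2 + 6*j*o + o^3 - 2*o^2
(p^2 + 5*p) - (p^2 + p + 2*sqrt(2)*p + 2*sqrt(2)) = -2*sqrt(2)*p + 4*p - 2*sqrt(2)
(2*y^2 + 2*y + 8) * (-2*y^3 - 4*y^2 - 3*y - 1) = -4*y^5 - 12*y^4 - 30*y^3 - 40*y^2 - 26*y - 8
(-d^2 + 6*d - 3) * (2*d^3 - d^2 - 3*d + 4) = -2*d^5 + 13*d^4 - 9*d^3 - 19*d^2 + 33*d - 12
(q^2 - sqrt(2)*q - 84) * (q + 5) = q^3 - sqrt(2)*q^2 + 5*q^2 - 84*q - 5*sqrt(2)*q - 420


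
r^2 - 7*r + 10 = (r - 5)*(r - 2)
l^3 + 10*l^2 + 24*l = l*(l + 4)*(l + 6)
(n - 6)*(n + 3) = n^2 - 3*n - 18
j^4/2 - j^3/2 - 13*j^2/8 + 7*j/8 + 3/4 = (j/2 + 1/4)*(j - 2)*(j - 1)*(j + 3/2)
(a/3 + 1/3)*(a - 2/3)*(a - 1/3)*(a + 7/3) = a^4/3 + 7*a^3/9 - 7*a^2/27 - 43*a/81 + 14/81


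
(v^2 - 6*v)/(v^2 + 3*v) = (v - 6)/(v + 3)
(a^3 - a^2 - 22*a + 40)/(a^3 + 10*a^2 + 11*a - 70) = (a - 4)/(a + 7)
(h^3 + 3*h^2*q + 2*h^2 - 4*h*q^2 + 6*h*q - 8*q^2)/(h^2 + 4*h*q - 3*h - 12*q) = (h^2 - h*q + 2*h - 2*q)/(h - 3)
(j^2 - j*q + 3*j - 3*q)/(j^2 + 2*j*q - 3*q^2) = (j + 3)/(j + 3*q)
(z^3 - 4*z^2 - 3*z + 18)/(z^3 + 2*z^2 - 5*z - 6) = (z^3 - 4*z^2 - 3*z + 18)/(z^3 + 2*z^2 - 5*z - 6)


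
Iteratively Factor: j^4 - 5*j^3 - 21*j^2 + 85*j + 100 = (j - 5)*(j^3 - 21*j - 20) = (j - 5)^2*(j^2 + 5*j + 4) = (j - 5)^2*(j + 4)*(j + 1)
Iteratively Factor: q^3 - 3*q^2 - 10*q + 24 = (q + 3)*(q^2 - 6*q + 8) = (q - 4)*(q + 3)*(q - 2)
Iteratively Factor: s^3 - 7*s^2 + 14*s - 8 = (s - 1)*(s^2 - 6*s + 8) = (s - 2)*(s - 1)*(s - 4)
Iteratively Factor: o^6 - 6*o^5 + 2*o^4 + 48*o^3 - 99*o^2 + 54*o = (o - 3)*(o^5 - 3*o^4 - 7*o^3 + 27*o^2 - 18*o) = o*(o - 3)*(o^4 - 3*o^3 - 7*o^2 + 27*o - 18) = o*(o - 3)*(o + 3)*(o^3 - 6*o^2 + 11*o - 6) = o*(o - 3)^2*(o + 3)*(o^2 - 3*o + 2) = o*(o - 3)^2*(o - 1)*(o + 3)*(o - 2)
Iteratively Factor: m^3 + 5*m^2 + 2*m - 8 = (m - 1)*(m^2 + 6*m + 8) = (m - 1)*(m + 4)*(m + 2)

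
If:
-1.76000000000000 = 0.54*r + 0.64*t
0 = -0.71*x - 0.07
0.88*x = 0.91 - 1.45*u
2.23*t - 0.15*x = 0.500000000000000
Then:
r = -3.52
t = 0.22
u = 0.69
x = -0.10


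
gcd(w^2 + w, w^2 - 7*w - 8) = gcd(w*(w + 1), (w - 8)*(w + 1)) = w + 1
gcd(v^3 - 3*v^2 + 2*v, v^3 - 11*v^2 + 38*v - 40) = v - 2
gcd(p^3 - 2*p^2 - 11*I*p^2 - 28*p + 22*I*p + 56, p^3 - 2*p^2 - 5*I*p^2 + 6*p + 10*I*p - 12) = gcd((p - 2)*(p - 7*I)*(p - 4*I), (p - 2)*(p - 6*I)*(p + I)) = p - 2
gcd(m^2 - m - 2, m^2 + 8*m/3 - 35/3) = 1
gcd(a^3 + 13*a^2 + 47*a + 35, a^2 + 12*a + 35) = a^2 + 12*a + 35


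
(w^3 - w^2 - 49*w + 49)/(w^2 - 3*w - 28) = (w^2 + 6*w - 7)/(w + 4)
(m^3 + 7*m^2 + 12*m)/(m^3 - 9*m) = (m + 4)/(m - 3)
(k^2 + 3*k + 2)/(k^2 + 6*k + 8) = (k + 1)/(k + 4)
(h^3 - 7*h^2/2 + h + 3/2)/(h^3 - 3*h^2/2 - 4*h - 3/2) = (h - 1)/(h + 1)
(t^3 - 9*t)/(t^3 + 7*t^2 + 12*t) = (t - 3)/(t + 4)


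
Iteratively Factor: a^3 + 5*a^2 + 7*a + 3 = (a + 1)*(a^2 + 4*a + 3) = (a + 1)^2*(a + 3)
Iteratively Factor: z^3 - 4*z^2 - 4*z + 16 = (z - 2)*(z^2 - 2*z - 8) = (z - 4)*(z - 2)*(z + 2)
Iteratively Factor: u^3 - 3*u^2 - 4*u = (u - 4)*(u^2 + u) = u*(u - 4)*(u + 1)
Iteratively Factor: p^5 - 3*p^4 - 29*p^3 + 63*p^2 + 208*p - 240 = (p - 5)*(p^4 + 2*p^3 - 19*p^2 - 32*p + 48) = (p - 5)*(p - 4)*(p^3 + 6*p^2 + 5*p - 12) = (p - 5)*(p - 4)*(p - 1)*(p^2 + 7*p + 12) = (p - 5)*(p - 4)*(p - 1)*(p + 3)*(p + 4)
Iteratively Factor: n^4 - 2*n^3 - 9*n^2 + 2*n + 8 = (n + 2)*(n^3 - 4*n^2 - n + 4) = (n + 1)*(n + 2)*(n^2 - 5*n + 4) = (n - 1)*(n + 1)*(n + 2)*(n - 4)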